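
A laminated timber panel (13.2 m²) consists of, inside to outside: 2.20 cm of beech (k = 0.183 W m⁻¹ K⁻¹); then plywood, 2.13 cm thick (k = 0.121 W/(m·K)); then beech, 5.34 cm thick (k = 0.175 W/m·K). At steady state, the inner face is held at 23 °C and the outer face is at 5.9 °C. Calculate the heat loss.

Resistance network (inner→outer):
  R_beech = L/(kA) = 0.0220/(0.183·13.2) = 0.009107 K/W
  R_plywood = L/(kA) = 0.0213/(0.121·13.2) = 0.01334 K/W
  R_beech = L/(kA) = 0.0534/(0.175·13.2) = 0.02312 K/W
ΣR = 0.009107 + 0.01334 + 0.02312 = 0.04557 K/W
Q = ΔT/ΣR = (23 °C − 5.9 °C)/0.04557 = 375 W

Q = 375 W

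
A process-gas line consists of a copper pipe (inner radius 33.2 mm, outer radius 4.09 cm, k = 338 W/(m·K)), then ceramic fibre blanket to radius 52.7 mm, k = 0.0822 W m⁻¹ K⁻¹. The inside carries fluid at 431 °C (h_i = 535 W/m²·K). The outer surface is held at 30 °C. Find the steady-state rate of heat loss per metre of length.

Q' = 802 W/m

Resistance network (inner→outer):
  R'_conv,in = 1/(2πr h) = 1/(2π·0.0332·535) = 0.008960 m·K/W
  R'_copper = ln(0.0409/0.0332)/(2πk) = 0.2086/(2π·338) = 9.821×10^-5 m·K/W
  R'_ceramic fibre blanket = ln(0.0527/0.0409)/(2πk) = 0.2535/(2π·0.0822) = 0.4908 m·K/W
ΣR = 0.008960 + 9.821×10^-5 + 0.4908 = 0.4999 m·K/W
Q' = ΔT/ΣR = (431 °C − 30 °C)/0.4999 = 802 W/m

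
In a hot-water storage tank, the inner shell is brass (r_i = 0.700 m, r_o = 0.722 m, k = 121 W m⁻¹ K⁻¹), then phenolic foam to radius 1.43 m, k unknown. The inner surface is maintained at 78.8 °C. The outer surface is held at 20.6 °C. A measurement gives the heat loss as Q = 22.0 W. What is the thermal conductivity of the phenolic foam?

ΣR = ΔT/Q = |78.8 − 20.6|/22.0 = 2.645 K/W
Known resistances:
  R_brass = (1/0.700 − 1/0.722)/(4πk) = 0.04353/(4π·121) = 2.863×10^-5 K/W
R_phenolic foam = ΣR − ΣR_known = 2.645 − 2.863×10^-5 = 2.645 K/W
(1/r₁−1/r₂)/(4πk) = 2.645 ⇒ k = 0.6857/(4π·2.645) = 0.0206 W/m·K

k = 0.0206 W/m·K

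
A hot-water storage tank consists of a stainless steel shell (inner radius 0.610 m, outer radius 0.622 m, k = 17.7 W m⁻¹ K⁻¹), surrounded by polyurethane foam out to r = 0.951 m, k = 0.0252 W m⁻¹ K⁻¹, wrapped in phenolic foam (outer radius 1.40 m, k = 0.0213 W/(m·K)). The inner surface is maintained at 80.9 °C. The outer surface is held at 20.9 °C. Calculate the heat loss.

Series thermal resistances, inner to outer:
  R_stainless steel = (1/0.610 − 1/0.622)/(4πk) = 0.03163/(4π·17.7) = 1.422×10^-4 K/W
  R_polyurethane foam = (1/0.622 − 1/0.951)/(4πk) = 0.5562/(4π·0.0252) = 1.756 K/W
  R_phenolic foam = (1/0.951 − 1/1.40)/(4πk) = 0.3372/(4π·0.0213) = 1.260 K/W
ΣR = 1.422×10^-4 + 1.756 + 1.260 = 3.016 K/W
Q = ΔT/ΣR = (80.9 °C − 20.9 °C)/3.016 = 19.9 W

Q = 19.9 W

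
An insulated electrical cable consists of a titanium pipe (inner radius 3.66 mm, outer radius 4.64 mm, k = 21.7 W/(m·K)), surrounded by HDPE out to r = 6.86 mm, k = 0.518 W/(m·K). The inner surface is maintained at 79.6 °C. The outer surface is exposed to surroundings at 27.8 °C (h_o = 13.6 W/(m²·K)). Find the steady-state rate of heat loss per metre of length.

Treat each layer as a resistance in series:
  R'_titanium = ln(0.00464/0.00366)/(2πk) = 0.2373/(2π·21.7) = 0.001740 m·K/W
  R'_HDPE = ln(0.00686/0.00464)/(2πk) = 0.3910/(2π·0.518) = 0.1201 m·K/W
  R'_conv,out = 1/(2πr h) = 1/(2π·0.00686·13.6) = 1.706 m·K/W
ΣR = 0.001740 + 0.1201 + 1.706 = 1.828 m·K/W
Q' = ΔT/ΣR = (79.6 °C − 27.8 °C)/1.828 = 28.3 W/m

Q' = 28.3 W/m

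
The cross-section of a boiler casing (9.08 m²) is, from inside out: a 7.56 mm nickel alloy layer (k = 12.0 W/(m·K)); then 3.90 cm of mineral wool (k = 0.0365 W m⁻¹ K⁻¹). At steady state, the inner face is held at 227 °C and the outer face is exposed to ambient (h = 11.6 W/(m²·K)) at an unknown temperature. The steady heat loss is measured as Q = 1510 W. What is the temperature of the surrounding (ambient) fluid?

Series resistances:
  R_nickel alloy = L/(kA) = 0.00756/(12.0·9.08) = 6.938×10^-5 K/W
  R_mineral wool = L/(kA) = 0.0390/(0.0365·9.08) = 0.1177 K/W
  R_conv,out = 1/(hA) = 1/(11.6·9.08) = 0.009494 K/W
ΣR = 0.1272 K/W
ΔT = Q·ΣR = 1510 × 0.1272 = 192.1 K
Heat flows outward, so T_out = T_in − ΔT = 227 − 192.1 = 34.9 °C

T_out = 34.9 °C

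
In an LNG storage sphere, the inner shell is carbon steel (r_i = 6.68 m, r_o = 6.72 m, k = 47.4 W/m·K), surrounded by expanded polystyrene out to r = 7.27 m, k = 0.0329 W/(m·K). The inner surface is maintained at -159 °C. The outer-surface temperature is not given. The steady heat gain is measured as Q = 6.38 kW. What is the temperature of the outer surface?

T_out = 14.7 °C

Sum the resistances:
  R_carbon steel = (1/6.68 − 1/6.72)/(4πk) = 8.911×10^-4/(4π·47.4) = 1.496×10^-6 K/W
  R_expanded polystyrene = (1/6.72 − 1/7.27)/(4πk) = 0.01126/(4π·0.0329) = 0.02723 K/W
ΣR = 0.02723 K/W
ΔT = Q·ΣR = 6380 × 0.02723 = 173.7 K
Heat flows inward, so T_out = T_in + ΔT = -159 + 173.7 = 14.7 °C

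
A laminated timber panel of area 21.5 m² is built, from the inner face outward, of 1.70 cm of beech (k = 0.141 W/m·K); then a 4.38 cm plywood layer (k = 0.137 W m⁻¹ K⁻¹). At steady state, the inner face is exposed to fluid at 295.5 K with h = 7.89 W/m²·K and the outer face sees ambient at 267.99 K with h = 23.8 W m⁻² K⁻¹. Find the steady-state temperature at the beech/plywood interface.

T = 284.3 K

Series thermal resistances, inner to outer:
  R_conv,in = 1/(hA) = 1/(7.89·21.5) = 0.005895 K/W
  R_beech = L/(kA) = 0.0170/(0.141·21.5) = 0.005608 K/W
  R_plywood = L/(kA) = 0.0438/(0.137·21.5) = 0.01487 K/W
  R_conv,out = 1/(hA) = 1/(23.8·21.5) = 0.001954 K/W
ΣR = 0.005895 + 0.005608 + 0.01487 + 0.001954 = 0.02833 K/W
Q = ΔT/ΣR = (295.5 K − 267.99 K)/0.02833 = 971.1 W
From the inner boundary to the beech/plywood interface, ΣR_partial = 0.01150 K/W.
T_interface = T_in − Q·ΣR_partial = 295.5 K − (971.1)(0.01150) = 284.3 K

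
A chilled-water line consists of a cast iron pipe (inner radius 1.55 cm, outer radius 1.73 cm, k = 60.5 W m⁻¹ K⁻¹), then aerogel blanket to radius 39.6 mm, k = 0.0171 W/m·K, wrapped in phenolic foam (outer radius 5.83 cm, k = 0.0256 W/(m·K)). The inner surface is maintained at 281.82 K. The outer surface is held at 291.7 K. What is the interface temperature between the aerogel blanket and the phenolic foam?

T = 289.4 K

Series thermal resistances, inner to outer:
  R'_cast iron = ln(0.0173/0.0155)/(2πk) = 0.1099/(2π·60.5) = 2.890×10^-4 m·K/W
  R'_aerogel blanket = ln(0.0396/0.0173)/(2πk) = 0.8281/(2π·0.0171) = 7.708 m·K/W
  R'_phenolic foam = ln(0.0583/0.0396)/(2πk) = 0.3868/(2π·0.0256) = 2.405 m·K/W
ΣR = 2.890×10^-4 + 7.708 + 2.405 = 10.11 m·K/W
Q' = ΔT/ΣR = (281.82 K − 291.7 K)/10.11 = -0.9773 W/m
From the inner boundary to the aerogel blanket/phenolic foam interface, ΣR_partial = 7.708 m·K/W.
T_interface = T_in − Q'·ΣR_partial = 281.82 K − (-0.9773)(7.708) = 289.4 K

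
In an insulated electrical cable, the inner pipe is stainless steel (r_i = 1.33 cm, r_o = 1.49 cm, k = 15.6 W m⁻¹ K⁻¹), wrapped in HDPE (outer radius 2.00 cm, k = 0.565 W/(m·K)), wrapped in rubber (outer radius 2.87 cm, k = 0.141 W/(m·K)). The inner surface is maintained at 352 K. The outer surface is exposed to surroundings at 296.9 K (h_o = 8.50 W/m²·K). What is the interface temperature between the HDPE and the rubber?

Treat each layer as a resistance in series:
  R'_stainless steel = ln(0.0149/0.0133)/(2πk) = 0.1136/(2π·15.6) = 0.001159 m·K/W
  R'_HDPE = ln(0.0200/0.0149)/(2πk) = 0.2944/(2π·0.565) = 0.08292 m·K/W
  R'_rubber = ln(0.0287/0.0200)/(2πk) = 0.3612/(2π·0.141) = 0.4077 m·K/W
  R'_conv,out = 1/(2πr h) = 1/(2π·0.0287·8.50) = 0.6524 m·K/W
ΣR = 0.001159 + 0.08292 + 0.4077 + 0.6524 = 1.144 m·K/W
Q' = ΔT/ΣR = (352 K − 296.9 K)/1.144 = 48.16 W/m
From the inner boundary to the HDPE/rubber interface, ΣR_partial = 0.08408 m·K/W.
T_interface = T_in − Q'·ΣR_partial = 352 K − (48.16)(0.08408) = 348.0 K

T = 348.0 K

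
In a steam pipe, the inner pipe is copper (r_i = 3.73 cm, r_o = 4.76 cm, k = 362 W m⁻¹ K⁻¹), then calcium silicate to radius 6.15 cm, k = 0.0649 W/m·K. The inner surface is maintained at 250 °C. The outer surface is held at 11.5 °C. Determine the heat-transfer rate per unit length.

Q' = 380 W/m

Treat each layer as a resistance in series:
  R'_copper = ln(0.0476/0.0373)/(2πk) = 0.2438/(2π·362) = 1.072×10^-4 m·K/W
  R'_calcium silicate = ln(0.0615/0.0476)/(2πk) = 0.2562/(2π·0.0649) = 0.6283 m·K/W
ΣR = 1.072×10^-4 + 0.6283 = 0.6284 m·K/W
Q' = ΔT/ΣR = (250 °C − 11.5 °C)/0.6284 = 380 W/m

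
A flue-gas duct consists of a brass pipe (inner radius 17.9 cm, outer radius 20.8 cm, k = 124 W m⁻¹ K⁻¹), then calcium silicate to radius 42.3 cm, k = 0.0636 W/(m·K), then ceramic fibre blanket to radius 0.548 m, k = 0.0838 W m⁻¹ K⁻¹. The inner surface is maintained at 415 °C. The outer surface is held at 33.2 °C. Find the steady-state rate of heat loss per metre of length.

Q' = 168 W/m

Resistance network (inner→outer):
  R'_brass = ln(0.208/0.179)/(2πk) = 0.1502/(2π·124) = 1.927×10^-4 m·K/W
  R'_calcium silicate = ln(0.423/0.208)/(2πk) = 0.7098/(2π·0.0636) = 1.776 m·K/W
  R'_ceramic fibre blanket = ln(0.548/0.423)/(2πk) = 0.2589/(2π·0.0838) = 0.4917 m·K/W
ΣR = 1.927×10^-4 + 1.776 + 0.4917 = 2.268 m·K/W
Q' = ΔT/ΣR = (415 °C − 33.2 °C)/2.268 = 168 W/m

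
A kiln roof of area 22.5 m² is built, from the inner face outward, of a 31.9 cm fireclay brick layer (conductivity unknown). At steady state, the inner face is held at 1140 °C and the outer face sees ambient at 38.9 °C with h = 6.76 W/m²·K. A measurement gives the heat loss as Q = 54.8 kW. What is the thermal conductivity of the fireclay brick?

k = 1.05 W/m·K

ΣR = ΔT/Q = |1140 − 38.9|/54800 = 0.02009 K/W
Known resistances:
  R_conv,out = 1/(hA) = 1/(6.76·22.5) = 0.006575 K/W
R_fireclay brick = ΣR − ΣR_known = 0.02009 − 0.006575 = 0.01351 K/W
L/(kA) = 0.01351 ⇒ k = 0.319/(0.01351·22.5) = 1.05 W/m·K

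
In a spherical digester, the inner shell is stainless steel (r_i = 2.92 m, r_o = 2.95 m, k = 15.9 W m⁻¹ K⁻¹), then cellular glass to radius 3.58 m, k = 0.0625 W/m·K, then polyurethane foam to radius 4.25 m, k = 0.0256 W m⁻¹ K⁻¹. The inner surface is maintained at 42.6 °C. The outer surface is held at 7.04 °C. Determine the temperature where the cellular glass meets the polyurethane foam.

T = 29.9 °C

Resistance network (inner→outer):
  R_stainless steel = (1/2.92 − 1/2.95)/(4πk) = 0.003483/(4π·15.9) = 1.743×10^-5 K/W
  R_cellular glass = (1/2.95 − 1/3.58)/(4πk) = 0.05965/(4π·0.0625) = 0.07595 K/W
  R_polyurethane foam = (1/3.58 − 1/4.25)/(4πk) = 0.04404/(4π·0.0256) = 0.1369 K/W
ΣR = 1.743×10^-5 + 0.07595 + 0.1369 = 0.2129 K/W
Q = ΔT/ΣR = (42.6 °C − 7.04 °C)/0.2129 = 167.0 W
From the inner boundary to the cellular glass/polyurethane foam interface, ΣR_partial = 0.07597 K/W.
T_interface = T_in − Q·ΣR_partial = 42.6 °C − (167.0)(0.07597) = 29.9 °C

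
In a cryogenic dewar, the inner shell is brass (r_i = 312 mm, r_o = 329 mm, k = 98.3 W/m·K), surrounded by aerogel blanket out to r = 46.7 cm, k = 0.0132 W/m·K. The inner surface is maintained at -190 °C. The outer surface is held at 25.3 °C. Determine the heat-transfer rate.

Q = 39.8 W

Treat each layer as a resistance in series:
  R_brass = (1/0.312 − 1/0.329)/(4πk) = 0.1656/(4π·98.3) = 1.341×10^-4 K/W
  R_aerogel blanket = (1/0.329 − 1/0.467)/(4πk) = 0.8982/(4π·0.0132) = 5.415 K/W
ΣR = 1.341×10^-4 + 5.415 = 5.415 K/W
Q = ΔT/ΣR = (-190 °C − 25.3 °C)/5.415 = -39.8 W
(Negative Q ⇒ heat flows inward; heat gain = 39.8 W.)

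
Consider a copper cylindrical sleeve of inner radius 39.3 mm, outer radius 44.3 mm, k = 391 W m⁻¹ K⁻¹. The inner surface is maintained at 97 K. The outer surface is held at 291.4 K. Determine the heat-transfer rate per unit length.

Q' = 3990 kW/m

Q' = 2πk·ΔT/ln(r₂/r₁) = 2π × 391 × 194.4 / ln(0.0443/0.0393) = 3.99×10^6 W/m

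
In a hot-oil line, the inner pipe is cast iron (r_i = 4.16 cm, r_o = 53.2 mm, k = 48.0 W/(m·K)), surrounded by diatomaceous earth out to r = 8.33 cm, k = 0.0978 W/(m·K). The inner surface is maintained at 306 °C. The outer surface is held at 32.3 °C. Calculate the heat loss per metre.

Q' = 375 W/m

Treat each layer as a resistance in series:
  R'_cast iron = ln(0.0532/0.0416)/(2πk) = 0.2460/(2π·48.0) = 8.155×10^-4 m·K/W
  R'_diatomaceous earth = ln(0.0833/0.0532)/(2πk) = 0.4484/(2π·0.0978) = 0.7297 m·K/W
ΣR = 8.155×10^-4 + 0.7297 = 0.7305 m·K/W
Q' = ΔT/ΣR = (306 °C − 32.3 °C)/0.7305 = 375 W/m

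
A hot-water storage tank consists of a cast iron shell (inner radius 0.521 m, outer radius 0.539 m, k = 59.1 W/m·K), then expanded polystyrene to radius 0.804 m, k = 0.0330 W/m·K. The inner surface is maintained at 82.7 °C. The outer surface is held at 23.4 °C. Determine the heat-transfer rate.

Q = 40.2 W

Resistance network (inner→outer):
  R_cast iron = (1/0.521 − 1/0.539)/(4πk) = 0.06410/(4π·59.1) = 8.631×10^-5 K/W
  R_expanded polystyrene = (1/0.539 − 1/0.804)/(4πk) = 0.6115/(4π·0.0330) = 1.475 K/W
ΣR = 8.631×10^-5 + 1.475 = 1.475 K/W
Q = ΔT/ΣR = (82.7 °C − 23.4 °C)/1.475 = 40.2 W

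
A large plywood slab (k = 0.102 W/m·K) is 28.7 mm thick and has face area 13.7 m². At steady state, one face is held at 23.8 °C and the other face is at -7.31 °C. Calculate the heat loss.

Q = 1510 W

Q = kA·ΔT/L = 0.102 × 13.7 × |23.8 °C − -7.31 °C| / 0.0287 = 1510 W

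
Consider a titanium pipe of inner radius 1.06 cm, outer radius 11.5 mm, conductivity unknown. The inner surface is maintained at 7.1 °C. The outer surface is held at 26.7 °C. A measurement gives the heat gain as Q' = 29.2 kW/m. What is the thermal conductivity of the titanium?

ΣR = ΔT/Q' = |7.1 − 26.7|/29200 = 6.712×10^-4 m·K/W
ln(r₂/r₁)/(2πk) = 6.712×10^-4 ⇒ k = 0.08149/(2π·6.712×10^-4) = 19.3 W/m·K

k = 19.3 W/m·K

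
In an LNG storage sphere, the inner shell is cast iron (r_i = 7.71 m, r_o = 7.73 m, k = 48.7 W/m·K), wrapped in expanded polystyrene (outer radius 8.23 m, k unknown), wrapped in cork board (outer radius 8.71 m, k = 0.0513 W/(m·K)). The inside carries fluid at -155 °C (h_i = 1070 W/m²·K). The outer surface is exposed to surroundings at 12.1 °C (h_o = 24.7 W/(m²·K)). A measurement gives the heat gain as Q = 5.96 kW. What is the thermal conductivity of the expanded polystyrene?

k = 0.0355 W/m·K

ΣR = ΔT/Q = |-155 − 12.1|/5960 = 0.02804 K/W
Known resistances:
  R_conv,in = 1/(4πr²h) = 1/(4π·7.71²·1070) = 1.251×10^-6 K/W
  R_cast iron = (1/7.71 − 1/7.73)/(4πk) = 3.356×10^-4/(4π·48.7) = 5.483×10^-7 K/W
  R_cork board = (1/8.23 − 1/8.71)/(4πk) = 0.006696/(4π·0.0513) = 0.01039 K/W
  R_conv,out = 1/(4πr²h) = 1/(4π·8.71²·24.7) = 4.247×10^-5 K/W
R_expanded polystyrene = ΣR − ΣR_known = 0.02804 − 0.01043 = 0.01761 K/W
(1/r₁−1/r₂)/(4πk) = 0.01761 ⇒ k = 0.007859/(4π·0.01761) = 0.0355 W/m·K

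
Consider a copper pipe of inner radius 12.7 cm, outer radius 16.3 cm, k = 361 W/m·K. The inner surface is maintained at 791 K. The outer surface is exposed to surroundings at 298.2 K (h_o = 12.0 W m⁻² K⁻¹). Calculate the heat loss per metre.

Q' = 6050 W/m

Resistance network (inner→outer):
  R'_copper = ln(0.163/0.127)/(2πk) = 0.2496/(2π·361) = 1.100×10^-4 m·K/W
  R'_conv,out = 1/(2πr h) = 1/(2π·0.163·12.0) = 0.08137 m·K/W
ΣR = 1.100×10^-4 + 0.08137 = 0.08148 m·K/W
Q' = ΔT/ΣR = (791 K − 298.2 K)/0.08148 = 6050 W/m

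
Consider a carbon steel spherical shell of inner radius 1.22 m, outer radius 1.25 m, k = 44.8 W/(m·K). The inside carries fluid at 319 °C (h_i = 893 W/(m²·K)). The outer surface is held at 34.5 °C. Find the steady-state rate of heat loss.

Resistance network (inner→outer):
  R_conv,in = 1/(4πr²h) = 1/(4π·1.22²·893) = 5.987×10^-5 K/W
  R_carbon steel = (1/1.22 − 1/1.25)/(4πk) = 0.01967/(4π·44.8) = 3.494×10^-5 K/W
ΣR = 5.987×10^-5 + 3.494×10^-5 = 9.481×10^-5 K/W
Q = ΔT/ΣR = (319 °C − 34.5 °C)/9.481×10^-5 = 3.00×10^6 W

Q = 3.00×10^6 W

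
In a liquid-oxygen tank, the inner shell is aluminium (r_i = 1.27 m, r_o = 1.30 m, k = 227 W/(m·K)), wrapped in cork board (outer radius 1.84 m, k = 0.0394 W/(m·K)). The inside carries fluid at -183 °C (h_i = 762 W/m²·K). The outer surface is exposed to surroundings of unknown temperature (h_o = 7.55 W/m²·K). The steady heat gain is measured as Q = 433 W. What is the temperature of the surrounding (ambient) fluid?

T_out = 15.8 °C

Sum the resistances:
  R_conv,in = 1/(4πr²h) = 1/(4π·1.27²·762) = 6.475×10^-5 K/W
  R_aluminium = (1/1.27 − 1/1.30)/(4πk) = 0.01817/(4π·227) = 6.370×10^-6 K/W
  R_cork board = (1/1.30 − 1/1.84)/(4πk) = 0.2258/(4π·0.0394) = 0.4560 K/W
  R_conv,out = 1/(4πr²h) = 1/(4π·1.84²·7.55) = 0.003113 K/W
ΣR = 0.4591 K/W
ΔT = Q·ΣR = 433 × 0.4591 = 198.8 K
Heat flows inward, so T_out = T_in + ΔT = -183 + 198.8 = 15.8 °C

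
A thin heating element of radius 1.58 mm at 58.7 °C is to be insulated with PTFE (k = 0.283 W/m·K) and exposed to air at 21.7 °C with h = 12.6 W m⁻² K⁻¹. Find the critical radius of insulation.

For a cylinder, r_cr = k_ins/h = 0.283/12.6 = 0.0225 m = 2.25 cm

r_cr = 2.25 cm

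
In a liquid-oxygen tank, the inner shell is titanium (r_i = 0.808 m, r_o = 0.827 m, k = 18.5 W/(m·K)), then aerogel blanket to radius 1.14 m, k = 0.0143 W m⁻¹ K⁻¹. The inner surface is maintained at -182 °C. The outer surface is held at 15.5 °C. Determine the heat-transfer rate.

Series thermal resistances, inner to outer:
  R_titanium = (1/0.808 − 1/0.827)/(4πk) = 0.02843/(4π·18.5) = 1.223×10^-4 K/W
  R_aerogel blanket = (1/0.827 − 1/1.14)/(4πk) = 0.3320/(4π·0.0143) = 1.848 K/W
ΣR = 1.223×10^-4 + 1.848 = 1.848 K/W
Q = ΔT/ΣR = (-182 °C − 15.5 °C)/1.848 = -107 W
(Negative Q ⇒ heat flows inward; heat gain = 107 W.)

Q = 107 W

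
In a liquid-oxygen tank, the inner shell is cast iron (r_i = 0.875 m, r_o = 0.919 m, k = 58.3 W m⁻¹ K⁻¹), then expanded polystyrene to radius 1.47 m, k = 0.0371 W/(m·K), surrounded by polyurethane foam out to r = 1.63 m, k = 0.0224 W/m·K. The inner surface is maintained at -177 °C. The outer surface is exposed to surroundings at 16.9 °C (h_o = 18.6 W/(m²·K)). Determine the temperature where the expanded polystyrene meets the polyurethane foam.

Resistance network (inner→outer):
  R_cast iron = (1/0.875 − 1/0.919)/(4πk) = 0.05472/(4π·58.3) = 7.469×10^-5 K/W
  R_expanded polystyrene = (1/0.919 − 1/1.47)/(4πk) = 0.4079/(4π·0.0371) = 0.8749 K/W
  R_polyurethane foam = (1/1.47 − 1/1.63)/(4πk) = 0.06678/(4π·0.0224) = 0.2372 K/W
  R_conv,out = 1/(4πr²h) = 1/(4π·1.63²·18.6) = 0.001610 K/W
ΣR = 7.469×10^-5 + 0.8749 + 0.2372 + 0.001610 = 1.114 K/W
Q = ΔT/ΣR = (-177 °C − 16.9 °C)/1.114 = -174.1 W
From the inner boundary to the expanded polystyrene/polyurethane foam interface, ΣR_partial = 0.8750 K/W.
T_interface = T_in − Q·ΣR_partial = -177 °C − (-174.1)(0.8750) = -24.7 °C

T = -24.7 °C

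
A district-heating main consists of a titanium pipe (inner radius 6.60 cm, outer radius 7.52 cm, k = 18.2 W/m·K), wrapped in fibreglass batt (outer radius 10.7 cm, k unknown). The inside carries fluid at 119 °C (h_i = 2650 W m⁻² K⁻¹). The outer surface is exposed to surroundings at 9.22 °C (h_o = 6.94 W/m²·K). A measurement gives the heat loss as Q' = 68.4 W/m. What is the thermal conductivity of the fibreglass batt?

k = 0.0404 W/m·K

ΣR = ΔT/Q' = |119 − 9.22|/68.4 = 1.605 m·K/W
Known resistances:
  R'_conv,in = 1/(2πr h) = 1/(2π·0.0660·2650) = 9.100×10^-4 m·K/W
  R'_titanium = ln(0.0752/0.0660)/(2πk) = 0.1305/(2π·18.2) = 0.001141 m·K/W
  R'_conv,out = 1/(2πr h) = 1/(2π·0.107·6.94) = 0.2143 m·K/W
R_fibreglass batt = ΣR − ΣR_known = 1.605 − 0.2164 = 1.389 m·K/W
ln(r₂/r₁)/(2πk) = 1.389 ⇒ k = 0.3527/(2π·1.389) = 0.0404 W/m·K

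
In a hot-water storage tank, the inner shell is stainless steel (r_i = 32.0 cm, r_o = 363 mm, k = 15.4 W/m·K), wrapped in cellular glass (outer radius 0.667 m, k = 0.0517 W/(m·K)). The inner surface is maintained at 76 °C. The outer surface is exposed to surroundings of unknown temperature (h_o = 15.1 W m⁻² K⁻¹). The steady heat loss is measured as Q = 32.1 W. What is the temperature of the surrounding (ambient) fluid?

Series resistances:
  R_stainless steel = (1/0.320 − 1/0.363)/(4πk) = 0.3702/(4π·15.4) = 0.001913 K/W
  R_cellular glass = (1/0.363 − 1/0.667)/(4πk) = 1.256/(4π·0.0517) = 1.933 K/W
  R_conv,out = 1/(4πr²h) = 1/(4π·0.667²·15.1) = 0.01185 K/W
ΣR = 1.946 K/W
ΔT = Q·ΣR = 32.1 × 1.946 = 62.47 K
Heat flows outward, so T_out = T_in − ΔT = 76 − 62.47 = 13.5 °C

T_out = 13.5 °C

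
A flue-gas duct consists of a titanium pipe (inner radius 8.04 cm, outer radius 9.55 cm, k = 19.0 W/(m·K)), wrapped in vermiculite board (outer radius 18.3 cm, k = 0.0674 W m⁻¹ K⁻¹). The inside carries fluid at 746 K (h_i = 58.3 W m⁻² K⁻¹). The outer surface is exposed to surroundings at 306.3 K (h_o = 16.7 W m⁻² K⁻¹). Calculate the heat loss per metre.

Series thermal resistances, inner to outer:
  R'_conv,in = 1/(2πr h) = 1/(2π·0.0804·58.3) = 0.03395 m·K/W
  R'_titanium = ln(0.0955/0.0804)/(2πk) = 0.1721/(2π·19.0) = 0.001442 m·K/W
  R'_vermiculite board = ln(0.183/0.0955)/(2πk) = 0.6504/(2π·0.0674) = 1.536 m·K/W
  R'_conv,out = 1/(2πr h) = 1/(2π·0.183·16.7) = 0.05208 m·K/W
ΣR = 0.03395 + 0.001442 + 1.536 + 0.05208 = 1.623 m·K/W
Q' = ΔT/ΣR = (746 K − 306.3 K)/1.623 = 271 W/m

Q' = 271 W/m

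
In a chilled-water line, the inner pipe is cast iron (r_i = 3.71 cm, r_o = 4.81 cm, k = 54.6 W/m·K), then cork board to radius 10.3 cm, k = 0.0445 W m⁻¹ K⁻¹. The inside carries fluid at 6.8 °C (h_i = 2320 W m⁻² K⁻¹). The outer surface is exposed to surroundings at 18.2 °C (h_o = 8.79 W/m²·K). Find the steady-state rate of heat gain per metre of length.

Q' = 3.93 W/m

Series thermal resistances, inner to outer:
  R'_conv,in = 1/(2πr h) = 1/(2π·0.0371·2320) = 0.001849 m·K/W
  R'_cast iron = ln(0.0481/0.0371)/(2πk) = 0.2597/(2π·54.6) = 7.569×10^-4 m·K/W
  R'_cork board = ln(0.103/0.0481)/(2πk) = 0.7614/(2π·0.0445) = 2.723 m·K/W
  R'_conv,out = 1/(2πr h) = 1/(2π·0.103·8.79) = 0.1758 m·K/W
ΣR = 0.001849 + 7.569×10^-4 + 2.723 + 0.1758 = 2.901 m·K/W
Q' = ΔT/ΣR = (6.8 °C − 18.2 °C)/2.901 = -3.93 W/m
(Negative Q' ⇒ heat flows inward; heat gain = 3.93 W/m.)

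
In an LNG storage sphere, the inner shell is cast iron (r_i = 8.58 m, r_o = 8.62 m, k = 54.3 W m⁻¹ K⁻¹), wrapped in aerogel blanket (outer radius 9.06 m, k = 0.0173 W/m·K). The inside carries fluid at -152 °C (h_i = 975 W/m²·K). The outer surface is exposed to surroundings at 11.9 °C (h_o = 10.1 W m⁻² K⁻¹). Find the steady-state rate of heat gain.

Series thermal resistances, inner to outer:
  R_conv,in = 1/(4πr²h) = 1/(4π·8.58²·975) = 1.109×10^-6 K/W
  R_cast iron = (1/8.58 − 1/8.62)/(4πk) = 5.408×10^-4/(4π·54.3) = 7.926×10^-7 K/W
  R_aerogel blanket = (1/8.62 − 1/9.06)/(4πk) = 0.005634/(4π·0.0173) = 0.02592 K/W
  R_conv,out = 1/(4πr²h) = 1/(4π·9.06²·10.1) = 9.599×10^-5 K/W
ΣR = 1.109×10^-6 + 7.926×10^-7 + 0.02592 + 9.599×10^-5 = 0.02602 K/W
Q = ΔT/ΣR = (-152 °C − 11.9 °C)/0.02602 = -6300 W
(Negative Q ⇒ heat flows inward; heat gain = 6300 W.)

Q = 6300 W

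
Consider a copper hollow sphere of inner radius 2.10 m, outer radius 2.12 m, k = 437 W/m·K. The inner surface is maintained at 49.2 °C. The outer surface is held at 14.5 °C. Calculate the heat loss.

Q = 4πk·ΔT/(1/r₁ − 1/r₂) = 4π × 437 × 34.7 / (1/2.10 − 1/2.12) = 4.24×10^7 W

Q = 42400 kW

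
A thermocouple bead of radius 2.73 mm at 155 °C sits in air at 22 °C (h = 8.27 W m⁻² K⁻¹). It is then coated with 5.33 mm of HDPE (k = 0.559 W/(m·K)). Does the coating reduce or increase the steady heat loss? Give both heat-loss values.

Critical radius for a sphere: r_cr = 2k/h = 0.135 m = 13.5 cm.
Outer radius after coating: r₂ = 0.00273 + 0.00533 = 0.00806 m.
Since r₁ < r_cr and r₂ ≤ r_cr, the coating moves toward the maximum at r_cr — heat loss rises.
Bare: R = 1/(4πr₁²h) = 1291 K/W; Q = 133/1291 = 0.103 W.
Coated: R = R_cond + R_conv = 182.6 K/W; Q = 133/182.6 = 0.728 W.

increases: 0.103 → 0.728 W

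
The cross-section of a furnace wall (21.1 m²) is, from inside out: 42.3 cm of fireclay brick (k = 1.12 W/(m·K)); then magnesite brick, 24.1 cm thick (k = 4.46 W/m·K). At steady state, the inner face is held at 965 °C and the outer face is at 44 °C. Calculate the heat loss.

Treat each layer as a resistance in series:
  R_fireclay brick = L/(kA) = 0.423/(1.12·21.1) = 0.01790 K/W
  R_magnesite brick = L/(kA) = 0.241/(4.46·21.1) = 0.002561 K/W
ΣR = 0.01790 + 0.002561 = 0.02046 K/W
Q = ΔT/ΣR = (965 °C − 44 °C)/0.02046 = 45000 W

Q = 45000 W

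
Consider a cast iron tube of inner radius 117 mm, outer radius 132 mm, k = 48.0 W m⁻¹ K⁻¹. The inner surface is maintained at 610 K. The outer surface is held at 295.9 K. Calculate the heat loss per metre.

Q' = 785 kW/m

Q' = 2πk·ΔT/ln(r₂/r₁) = 2π × 48.0 × 314.1 / ln(0.132/0.117) = 7.85×10^5 W/m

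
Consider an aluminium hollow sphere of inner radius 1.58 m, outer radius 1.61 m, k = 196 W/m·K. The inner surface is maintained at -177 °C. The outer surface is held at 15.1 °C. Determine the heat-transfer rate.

Q = 4πk·ΔT/(1/r₁ − 1/r₂) = 4π × 196 × 192.1 / (1/1.58 − 1/1.61) = 4.01×10^7 W

Q = 40100 kW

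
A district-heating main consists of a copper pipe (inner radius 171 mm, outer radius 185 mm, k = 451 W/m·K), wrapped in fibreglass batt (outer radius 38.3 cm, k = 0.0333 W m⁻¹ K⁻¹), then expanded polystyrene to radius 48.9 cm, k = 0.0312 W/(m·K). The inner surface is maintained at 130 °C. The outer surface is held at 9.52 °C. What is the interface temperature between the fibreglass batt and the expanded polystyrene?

Treat each layer as a resistance in series:
  R'_copper = ln(0.185/0.171)/(2πk) = 0.07869/(2π·451) = 2.777×10^-5 m·K/W
  R'_fibreglass batt = ln(0.383/0.185)/(2πk) = 0.7277/(2π·0.0333) = 3.478 m·K/W
  R'_expanded polystyrene = ln(0.489/0.383)/(2πk) = 0.2443/(2π·0.0312) = 1.246 m·K/W
ΣR = 2.777×10^-5 + 3.478 + 1.246 = 4.724 m·K/W
Q' = ΔT/ΣR = (130 °C − 9.52 °C)/4.724 = 25.50 W/m
From the inner boundary to the fibreglass batt/expanded polystyrene interface, ΣR_partial = 3.478 m·K/W.
T_interface = T_in − Q'·ΣR_partial = 130 °C − (25.50)(3.478) = 41.3 °C

T = 41.3 °C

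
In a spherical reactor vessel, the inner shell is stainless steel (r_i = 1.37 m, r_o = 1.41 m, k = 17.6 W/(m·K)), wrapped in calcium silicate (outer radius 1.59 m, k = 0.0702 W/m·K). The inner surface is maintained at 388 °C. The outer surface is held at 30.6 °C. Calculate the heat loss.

Treat each layer as a resistance in series:
  R_stainless steel = (1/1.37 − 1/1.41)/(4πk) = 0.02071/(4π·17.6) = 9.363×10^-5 K/W
  R_calcium silicate = (1/1.41 − 1/1.59)/(4πk) = 0.08029/(4π·0.0702) = 0.09101 K/W
ΣR = 9.363×10^-5 + 0.09101 = 0.09110 K/W
Q = ΔT/ΣR = (388 °C − 30.6 °C)/0.09110 = 3920 W

Q = 3.92 kW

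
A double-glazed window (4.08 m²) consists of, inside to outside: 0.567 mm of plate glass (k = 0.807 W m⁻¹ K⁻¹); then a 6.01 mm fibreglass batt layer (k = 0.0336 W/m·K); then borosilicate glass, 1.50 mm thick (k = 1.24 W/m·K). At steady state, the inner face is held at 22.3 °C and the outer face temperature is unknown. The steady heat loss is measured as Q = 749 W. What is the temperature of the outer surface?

T_out = -10.9 °C

Series resistances:
  R_plate glass = L/(kA) = 5.67×10^-4/(0.807·4.08) = 1.722×10^-4 K/W
  R_fibreglass batt = L/(kA) = 0.00601/(0.0336·4.08) = 0.04384 K/W
  R_borosilicate glass = L/(kA) = 0.00150/(1.24·4.08) = 2.965×10^-4 K/W
ΣR = 0.04431 K/W
ΔT = Q·ΣR = 749 × 0.04431 = 33.19 K
Heat flows outward, so T_out = T_in − ΔT = 22.3 − 33.19 = -10.9 °C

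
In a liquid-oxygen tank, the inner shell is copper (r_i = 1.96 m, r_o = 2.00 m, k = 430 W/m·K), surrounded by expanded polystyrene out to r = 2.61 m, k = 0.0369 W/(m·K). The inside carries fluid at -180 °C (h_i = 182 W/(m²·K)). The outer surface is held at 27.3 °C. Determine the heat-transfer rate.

Resistance network (inner→outer):
  R_conv,in = 1/(4πr²h) = 1/(4π·1.96²·182) = 1.138×10^-4 K/W
  R_copper = (1/1.96 − 1/2.00)/(4πk) = 0.01020/(4π·430) = 1.888×10^-6 K/W
  R_expanded polystyrene = (1/2.00 − 1/2.61)/(4πk) = 0.1169/(4π·0.0369) = 0.2520 K/W
ΣR = 1.138×10^-4 + 1.888×10^-6 + 0.2520 = 0.2521 K/W
Q = ΔT/ΣR = (-180 °C − 27.3 °C)/0.2521 = -822 W
(Negative Q ⇒ heat flows inward; heat gain = 822 W.)

Q = 822 W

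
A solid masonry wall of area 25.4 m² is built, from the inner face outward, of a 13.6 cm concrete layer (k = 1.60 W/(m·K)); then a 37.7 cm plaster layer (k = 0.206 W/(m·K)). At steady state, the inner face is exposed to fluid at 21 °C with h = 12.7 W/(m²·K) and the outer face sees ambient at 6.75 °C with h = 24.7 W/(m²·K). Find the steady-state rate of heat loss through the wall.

Treat each layer as a resistance in series:
  R_conv,in = 1/(hA) = 1/(12.7·25.4) = 0.003100 K/W
  R_concrete = L/(kA) = 0.136/(1.60·25.4) = 0.003346 K/W
  R_plaster = L/(kA) = 0.377/(0.206·25.4) = 0.07205 K/W
  R_conv,out = 1/(hA) = 1/(24.7·25.4) = 0.001594 K/W
ΣR = 0.003100 + 0.003346 + 0.07205 + 0.001594 = 0.08009 K/W
Q = ΔT/ΣR = (21 °C − 6.75 °C)/0.08009 = 178 W

Q = 178 W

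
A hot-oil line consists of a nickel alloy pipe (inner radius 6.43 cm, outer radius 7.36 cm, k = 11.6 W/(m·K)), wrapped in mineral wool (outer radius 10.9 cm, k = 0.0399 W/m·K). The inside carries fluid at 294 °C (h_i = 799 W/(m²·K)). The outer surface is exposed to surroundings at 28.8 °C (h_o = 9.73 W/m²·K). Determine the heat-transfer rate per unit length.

Treat each layer as a resistance in series:
  R'_conv,in = 1/(2πr h) = 1/(2π·0.0643·799) = 0.003098 m·K/W
  R'_nickel alloy = ln(0.0736/0.0643)/(2πk) = 0.1351/(2π·11.6) = 0.001853 m·K/W
  R'_mineral wool = ln(0.109/0.0736)/(2πk) = 0.3927/(2π·0.0399) = 1.566 m·K/W
  R'_conv,out = 1/(2πr h) = 1/(2π·0.109·9.73) = 0.1501 m·K/W
ΣR = 0.003098 + 0.001853 + 1.566 + 0.1501 = 1.721 m·K/W
Q' = ΔT/ΣR = (294 °C − 28.8 °C)/1.721 = 154 W/m

Q' = 154 W/m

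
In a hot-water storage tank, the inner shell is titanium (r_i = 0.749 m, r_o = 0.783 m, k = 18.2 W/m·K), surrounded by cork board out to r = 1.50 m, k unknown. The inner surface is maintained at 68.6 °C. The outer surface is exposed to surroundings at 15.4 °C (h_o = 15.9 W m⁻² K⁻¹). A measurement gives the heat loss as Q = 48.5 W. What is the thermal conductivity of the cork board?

k = 0.0444 W/m·K

ΣR = ΔT/Q = |68.6 − 15.4|/48.5 = 1.097 K/W
Known resistances:
  R_titanium = (1/0.749 − 1/0.783)/(4πk) = 0.05797/(4π·18.2) = 2.535×10^-4 K/W
  R_conv,out = 1/(4πr²h) = 1/(4π·1.50²·15.9) = 0.002224 K/W
R_cork board = ΣR − ΣR_known = 1.097 − 0.002477 = 1.095 K/W
(1/r₁−1/r₂)/(4πk) = 1.095 ⇒ k = 0.6105/(4π·1.095) = 0.0444 W/m·K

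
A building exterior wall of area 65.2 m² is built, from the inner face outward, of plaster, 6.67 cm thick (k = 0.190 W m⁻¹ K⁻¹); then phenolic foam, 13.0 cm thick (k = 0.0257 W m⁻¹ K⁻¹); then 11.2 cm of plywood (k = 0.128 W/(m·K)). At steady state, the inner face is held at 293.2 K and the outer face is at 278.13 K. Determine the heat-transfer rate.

Treat each layer as a resistance in series:
  R_plaster = L/(kA) = 0.0667/(0.190·65.2) = 0.005384 K/W
  R_phenolic foam = L/(kA) = 0.130/(0.0257·65.2) = 0.07758 K/W
  R_plywood = L/(kA) = 0.112/(0.128·65.2) = 0.01342 K/W
ΣR = 0.005384 + 0.07758 + 0.01342 = 0.09638 K/W
Q = ΔT/ΣR = (293.2 K − 278.13 K)/0.09638 = 156 W

Q = 156 W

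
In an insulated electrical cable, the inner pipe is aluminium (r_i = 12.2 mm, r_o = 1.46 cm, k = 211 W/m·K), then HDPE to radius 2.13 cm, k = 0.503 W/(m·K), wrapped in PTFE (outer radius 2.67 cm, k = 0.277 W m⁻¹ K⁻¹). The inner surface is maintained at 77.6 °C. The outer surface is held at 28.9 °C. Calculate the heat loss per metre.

Series thermal resistances, inner to outer:
  R'_aluminium = ln(0.0146/0.0122)/(2πk) = 0.1796/(2π·211) = 1.355×10^-4 m·K/W
  R'_HDPE = ln(0.0213/0.0146)/(2πk) = 0.3777/(2π·0.503) = 0.1195 m·K/W
  R'_PTFE = ln(0.0267/0.0213)/(2πk) = 0.2260/(2π·0.277) = 0.1298 m·K/W
ΣR = 1.355×10^-4 + 0.1195 + 0.1298 = 0.2494 m·K/W
Q' = ΔT/ΣR = (77.6 °C − 28.9 °C)/0.2494 = 195 W/m

Q' = 195 W/m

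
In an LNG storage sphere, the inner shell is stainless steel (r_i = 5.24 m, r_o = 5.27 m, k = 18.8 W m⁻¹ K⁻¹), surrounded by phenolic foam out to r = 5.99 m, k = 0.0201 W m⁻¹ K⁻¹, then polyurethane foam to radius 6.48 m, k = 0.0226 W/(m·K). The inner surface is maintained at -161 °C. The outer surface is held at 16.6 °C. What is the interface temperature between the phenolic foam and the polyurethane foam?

T = -42.0 °C

Resistance network (inner→outer):
  R_stainless steel = (1/5.24 − 1/5.27)/(4πk) = 0.001086/(4π·18.8) = 4.598×10^-6 K/W
  R_phenolic foam = (1/5.27 − 1/5.99)/(4πk) = 0.02281/(4π·0.0201) = 0.09030 K/W
  R_polyurethane foam = (1/5.99 − 1/6.48)/(4πk) = 0.01262/(4π·0.0226) = 0.04445 K/W
ΣR = 4.598×10^-6 + 0.09030 + 0.04445 = 0.1348 K/W
Q = ΔT/ΣR = (-161 °C − 16.6 °C)/0.1348 = -1318 W
From the inner boundary to the phenolic foam/polyurethane foam interface, ΣR_partial = 0.09030 K/W.
T_interface = T_in − Q·ΣR_partial = -161 °C − (-1318)(0.09030) = -42.0 °C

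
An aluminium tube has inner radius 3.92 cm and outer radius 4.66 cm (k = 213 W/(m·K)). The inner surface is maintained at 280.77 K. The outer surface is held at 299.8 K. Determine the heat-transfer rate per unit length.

Q' = 2πk·ΔT/ln(r₂/r₁) = 2π × 213 × 19.03 / ln(0.0466/0.0392) = 1.47×10^5 W/m

Q' = 147 kW/m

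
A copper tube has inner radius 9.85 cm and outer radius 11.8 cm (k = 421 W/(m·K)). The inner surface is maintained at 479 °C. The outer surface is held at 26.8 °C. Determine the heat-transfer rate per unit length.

Q' = 6620 kW/m

Q' = 2πk·ΔT/ln(r₂/r₁) = 2π × 421 × 452.2 / ln(0.118/0.0985) = 6.62×10^6 W/m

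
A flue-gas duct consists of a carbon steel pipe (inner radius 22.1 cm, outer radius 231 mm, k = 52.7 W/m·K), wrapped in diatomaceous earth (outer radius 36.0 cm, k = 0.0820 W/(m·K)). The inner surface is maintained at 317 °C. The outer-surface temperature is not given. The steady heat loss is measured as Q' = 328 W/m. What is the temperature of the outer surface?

Series resistances:
  R'_carbon steel = ln(0.231/0.221)/(2πk) = 0.04426/(2π·52.7) = 1.337×10^-4 m·K/W
  R'_diatomaceous earth = ln(0.360/0.231)/(2πk) = 0.4437/(2π·0.0820) = 0.8612 m·K/W
ΣR = 0.8613 m·K/W
ΔT = Q'·ΣR = 328 × 0.8613 = 282.5 K
Heat flows outward, so T_out = T_in − ΔT = 317 − 282.5 = 34.5 °C

T_out = 34.5 °C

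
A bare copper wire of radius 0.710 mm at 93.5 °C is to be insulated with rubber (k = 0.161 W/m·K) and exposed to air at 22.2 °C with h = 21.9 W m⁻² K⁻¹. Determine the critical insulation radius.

For a cylinder, r_cr = k_ins/h = 0.161/21.9 = 0.00735 m = 0.735 cm

r_cr = 0.735 cm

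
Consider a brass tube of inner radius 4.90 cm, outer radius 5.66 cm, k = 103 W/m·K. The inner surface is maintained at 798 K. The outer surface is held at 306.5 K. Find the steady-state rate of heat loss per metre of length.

Q' = 2πk·ΔT/ln(r₂/r₁) = 2π × 103 × 491.5 / ln(0.0566/0.0490) = 2.21×10^6 W/m

Q' = 2.21×10^6 W/m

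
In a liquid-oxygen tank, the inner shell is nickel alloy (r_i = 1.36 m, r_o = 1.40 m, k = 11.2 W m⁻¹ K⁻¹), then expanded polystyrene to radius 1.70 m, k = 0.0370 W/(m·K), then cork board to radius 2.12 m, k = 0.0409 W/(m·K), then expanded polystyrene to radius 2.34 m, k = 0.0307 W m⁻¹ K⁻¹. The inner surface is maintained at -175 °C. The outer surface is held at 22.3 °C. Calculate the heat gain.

Q = 322 W

Resistance network (inner→outer):
  R_nickel alloy = (1/1.36 − 1/1.40)/(4πk) = 0.02101/(4π·11.2) = 1.493×10^-4 K/W
  R_expanded polystyrene = (1/1.40 − 1/1.70)/(4πk) = 0.1261/(4π·0.0370) = 0.2711 K/W
  R_cork board = (1/1.70 − 1/2.12)/(4πk) = 0.1165/(4π·0.0409) = 0.2267 K/W
  R_expanded polystyrene = (1/2.12 − 1/2.34)/(4πk) = 0.04435/(4π·0.0307) = 0.1150 K/W
ΣR = 1.493×10^-4 + 0.2711 + 0.2267 + 0.1150 = 0.6129 K/W
Q = ΔT/ΣR = (-175 °C − 22.3 °C)/0.6129 = -322 W
(Negative Q ⇒ heat flows inward; heat gain = 322 W.)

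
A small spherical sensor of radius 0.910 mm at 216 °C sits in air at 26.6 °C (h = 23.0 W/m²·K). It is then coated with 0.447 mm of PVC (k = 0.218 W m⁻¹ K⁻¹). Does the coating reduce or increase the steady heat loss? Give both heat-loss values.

Critical radius for a sphere: r_cr = 2k/h = 0.0190 m = 1.90 cm.
Outer radius after coating: r₂ = 9.10×10^-4 + 4.47×10^-4 = 0.001357 m.
Since r₁ < r_cr and r₂ ≤ r_cr, the coating moves toward the maximum at r_cr — heat loss rises.
Bare: R = 1/(4πr₁²h) = 4178 K/W; Q = 189.4/4178 = 0.0453 W.
Coated: R = R_cond + R_conv = 2011 K/W; Q = 189.4/2011 = 0.0942 W.

increases: 0.0453 → 0.0942 W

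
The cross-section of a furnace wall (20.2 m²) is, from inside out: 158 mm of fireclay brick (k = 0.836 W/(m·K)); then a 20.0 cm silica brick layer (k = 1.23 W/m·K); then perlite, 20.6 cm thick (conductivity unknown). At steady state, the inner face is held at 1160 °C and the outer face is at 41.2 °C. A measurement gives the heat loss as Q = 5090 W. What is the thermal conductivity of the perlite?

ΣR = ΔT/Q = |1160 − 41.2|/5090 = 0.2198 K/W
Known resistances:
  R_fireclay brick = L/(kA) = 0.158/(0.836·20.2) = 0.009356 K/W
  R_silica brick = L/(kA) = 0.200/(1.23·20.2) = 0.008050 K/W
R_perlite = ΣR − ΣR_known = 0.2198 − 0.01741 = 0.2024 K/W
L/(kA) = 0.2024 ⇒ k = 0.206/(0.2024·20.2) = 0.0504 W/m·K

k = 0.0504 W/m·K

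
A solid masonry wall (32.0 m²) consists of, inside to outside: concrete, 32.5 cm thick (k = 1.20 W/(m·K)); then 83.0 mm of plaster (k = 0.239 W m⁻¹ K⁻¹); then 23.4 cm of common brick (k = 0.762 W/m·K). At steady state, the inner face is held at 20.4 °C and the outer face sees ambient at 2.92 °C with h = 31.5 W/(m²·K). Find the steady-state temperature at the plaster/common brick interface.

Resistance network (inner→outer):
  R_concrete = L/(kA) = 0.325/(1.20·32.0) = 0.008464 K/W
  R_plaster = L/(kA) = 0.0830/(0.239·32.0) = 0.01085 K/W
  R_common brick = L/(kA) = 0.234/(0.762·32.0) = 0.009596 K/W
  R_conv,out = 1/(hA) = 1/(31.5·32.0) = 9.921×10^-4 K/W
ΣR = 0.008464 + 0.01085 + 0.009596 + 9.921×10^-4 = 0.02990 K/W
Q = ΔT/ΣR = (20.4 °C − 2.92 °C)/0.02990 = 584.6 W
From the inner boundary to the plaster/common brick interface, ΣR_partial = 0.01931 K/W.
T_interface = T_in − Q·ΣR_partial = 20.4 °C − (584.6)(0.01931) = 9.11 °C

T = 9.11 °C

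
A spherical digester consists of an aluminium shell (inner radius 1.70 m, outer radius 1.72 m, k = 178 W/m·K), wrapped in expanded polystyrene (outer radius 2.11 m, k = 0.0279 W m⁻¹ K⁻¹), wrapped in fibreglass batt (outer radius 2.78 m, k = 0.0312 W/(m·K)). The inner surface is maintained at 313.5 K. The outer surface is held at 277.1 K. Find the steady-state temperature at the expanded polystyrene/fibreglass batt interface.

T = 294.8 K

Treat each layer as a resistance in series:
  R_aluminium = (1/1.70 − 1/1.72)/(4πk) = 0.006840/(4π·178) = 3.058×10^-6 K/W
  R_expanded polystyrene = (1/1.72 − 1/2.11)/(4πk) = 0.1075/(4π·0.0279) = 0.3065 K/W
  R_fibreglass batt = (1/2.11 − 1/2.78)/(4πk) = 0.1142/(4π·0.0312) = 0.2913 K/W
ΣR = 3.058×10^-6 + 0.3065 + 0.2913 = 0.5978 K/W
Q = ΔT/ΣR = (313.5 K − 277.1 K)/0.5978 = 60.89 W
From the inner boundary to the expanded polystyrene/fibreglass batt interface, ΣR_partial = 0.3065 K/W.
T_interface = T_in − Q·ΣR_partial = 313.5 K − (60.89)(0.3065) = 294.8 K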